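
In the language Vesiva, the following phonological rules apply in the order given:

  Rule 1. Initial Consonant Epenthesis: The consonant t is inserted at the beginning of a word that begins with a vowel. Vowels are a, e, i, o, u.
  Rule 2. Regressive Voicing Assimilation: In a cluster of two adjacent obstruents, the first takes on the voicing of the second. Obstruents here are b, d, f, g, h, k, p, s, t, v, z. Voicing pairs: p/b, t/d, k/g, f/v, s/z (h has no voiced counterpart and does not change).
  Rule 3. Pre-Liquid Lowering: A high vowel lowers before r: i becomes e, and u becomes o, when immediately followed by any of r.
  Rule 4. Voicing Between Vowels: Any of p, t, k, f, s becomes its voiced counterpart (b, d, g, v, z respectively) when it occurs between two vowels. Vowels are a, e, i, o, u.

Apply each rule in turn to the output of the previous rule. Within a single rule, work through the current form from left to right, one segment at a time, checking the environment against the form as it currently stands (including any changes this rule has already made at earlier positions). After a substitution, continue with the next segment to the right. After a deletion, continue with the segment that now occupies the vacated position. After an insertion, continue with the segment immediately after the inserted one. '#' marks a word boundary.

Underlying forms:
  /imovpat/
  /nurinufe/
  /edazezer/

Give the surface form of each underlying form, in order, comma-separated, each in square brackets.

[timofpat], [norinuve], [tedazezer]

/imovpat/:
  Rule 1 Initial Consonant Epenthesis: [imovpat] → [timovpat]
  Rule 2 Regressive Voicing Assimilation: [timovpat] → [timofpat]
  Rule 3 Pre-Liquid Lowering: no change — [timofpat]
  Rule 4 Voicing Between Vowels: no change — [timofpat]
/nurinufe/:
  Rule 1 Initial Consonant Epenthesis: no change — [nurinufe]
  Rule 2 Regressive Voicing Assimilation: no change — [nurinufe]
  Rule 3 Pre-Liquid Lowering: [nurinufe] → [norinufe]
  Rule 4 Voicing Between Vowels: [norinufe] → [norinuve]
/edazezer/:
  Rule 1 Initial Consonant Epenthesis: [edazezer] → [tedazezer]
  Rule 2 Regressive Voicing Assimilation: no change — [tedazezer]
  Rule 3 Pre-Liquid Lowering: no change — [tedazezer]
  Rule 4 Voicing Between Vowels: no change — [tedazezer]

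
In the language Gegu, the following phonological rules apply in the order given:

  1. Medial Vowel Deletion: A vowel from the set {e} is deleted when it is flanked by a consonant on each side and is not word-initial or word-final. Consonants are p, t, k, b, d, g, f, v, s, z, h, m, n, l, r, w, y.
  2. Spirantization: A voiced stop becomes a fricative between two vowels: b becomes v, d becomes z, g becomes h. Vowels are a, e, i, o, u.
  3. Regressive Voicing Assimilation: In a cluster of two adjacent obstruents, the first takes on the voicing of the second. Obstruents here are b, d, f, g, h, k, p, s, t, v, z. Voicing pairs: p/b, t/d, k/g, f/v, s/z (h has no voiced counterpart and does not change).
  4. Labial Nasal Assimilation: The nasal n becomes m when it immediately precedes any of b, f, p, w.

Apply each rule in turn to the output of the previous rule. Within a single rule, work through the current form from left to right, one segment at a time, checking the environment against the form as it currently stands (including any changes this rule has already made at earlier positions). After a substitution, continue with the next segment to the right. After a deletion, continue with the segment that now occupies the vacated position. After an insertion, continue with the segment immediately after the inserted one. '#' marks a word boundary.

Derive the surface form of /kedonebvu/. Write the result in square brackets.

[gdombvu]

1 Medial Vowel Deletion: [kedonebvu] → [kdonbvu]
2 Spirantization: no change — [kdonbvu]
3 Regressive Voicing Assimilation: [kdonbvu] → [gdonbvu]
4 Labial Nasal Assimilation: [gdonbvu] → [gdombvu]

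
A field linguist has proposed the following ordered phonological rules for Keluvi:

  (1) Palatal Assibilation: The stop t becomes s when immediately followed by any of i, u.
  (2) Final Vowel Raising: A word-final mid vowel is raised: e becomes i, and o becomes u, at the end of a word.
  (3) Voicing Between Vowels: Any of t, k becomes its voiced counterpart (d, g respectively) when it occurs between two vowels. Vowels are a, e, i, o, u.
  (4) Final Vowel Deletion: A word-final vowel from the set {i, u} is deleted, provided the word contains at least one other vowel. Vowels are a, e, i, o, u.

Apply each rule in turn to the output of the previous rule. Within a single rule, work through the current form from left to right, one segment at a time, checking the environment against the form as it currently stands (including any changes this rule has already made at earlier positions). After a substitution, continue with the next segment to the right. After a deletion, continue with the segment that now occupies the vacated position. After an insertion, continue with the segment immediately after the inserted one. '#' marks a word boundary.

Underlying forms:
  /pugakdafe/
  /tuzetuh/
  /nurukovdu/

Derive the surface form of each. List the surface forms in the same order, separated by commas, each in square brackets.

/pugakdafe/:
  (1) Palatal Assibilation: no change — [pugakdafe]
  (2) Final Vowel Raising: [pugakdafe] → [pugakdafi]
  (3) Voicing Between Vowels: no change — [pugakdafi]
  (4) Final Vowel Deletion: [pugakdafi] → [pugakdaf]
/tuzetuh/:
  (1) Palatal Assibilation: [tuzetuh] → [suzesuh]
  (2) Final Vowel Raising: no change — [suzesuh]
  (3) Voicing Between Vowels: no change — [suzesuh]
  (4) Final Vowel Deletion: no change — [suzesuh]
/nurukovdu/:
  (1) Palatal Assibilation: no change — [nurukovdu]
  (2) Final Vowel Raising: no change — [nurukovdu]
  (3) Voicing Between Vowels: [nurukovdu] → [nurugovdu]
  (4) Final Vowel Deletion: [nurugovdu] → [nurugovd]

[pugakdaf], [suzesuh], [nurugovd]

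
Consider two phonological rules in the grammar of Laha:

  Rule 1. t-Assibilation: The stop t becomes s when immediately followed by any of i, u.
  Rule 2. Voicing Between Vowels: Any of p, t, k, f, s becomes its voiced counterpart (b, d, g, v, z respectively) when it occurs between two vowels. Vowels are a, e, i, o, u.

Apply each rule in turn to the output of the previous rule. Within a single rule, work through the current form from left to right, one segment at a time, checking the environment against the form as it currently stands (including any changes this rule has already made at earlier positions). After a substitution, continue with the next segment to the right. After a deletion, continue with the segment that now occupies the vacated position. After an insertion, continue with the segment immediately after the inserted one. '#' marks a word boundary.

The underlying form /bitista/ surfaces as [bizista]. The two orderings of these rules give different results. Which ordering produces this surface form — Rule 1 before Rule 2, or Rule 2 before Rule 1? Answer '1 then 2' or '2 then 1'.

1 then 2

Order 1 then 2:
  1 t-Assibilation: [bitista] → [bisista]
  2 Voicing Between Vowels: [bisista] → [bizista]
  result: [bizista]
Order 2 then 1:
  2 Voicing Between Vowels: [bitista] → [bidista]
  1 t-Assibilation: no change — [bidista]
  result: [bidista]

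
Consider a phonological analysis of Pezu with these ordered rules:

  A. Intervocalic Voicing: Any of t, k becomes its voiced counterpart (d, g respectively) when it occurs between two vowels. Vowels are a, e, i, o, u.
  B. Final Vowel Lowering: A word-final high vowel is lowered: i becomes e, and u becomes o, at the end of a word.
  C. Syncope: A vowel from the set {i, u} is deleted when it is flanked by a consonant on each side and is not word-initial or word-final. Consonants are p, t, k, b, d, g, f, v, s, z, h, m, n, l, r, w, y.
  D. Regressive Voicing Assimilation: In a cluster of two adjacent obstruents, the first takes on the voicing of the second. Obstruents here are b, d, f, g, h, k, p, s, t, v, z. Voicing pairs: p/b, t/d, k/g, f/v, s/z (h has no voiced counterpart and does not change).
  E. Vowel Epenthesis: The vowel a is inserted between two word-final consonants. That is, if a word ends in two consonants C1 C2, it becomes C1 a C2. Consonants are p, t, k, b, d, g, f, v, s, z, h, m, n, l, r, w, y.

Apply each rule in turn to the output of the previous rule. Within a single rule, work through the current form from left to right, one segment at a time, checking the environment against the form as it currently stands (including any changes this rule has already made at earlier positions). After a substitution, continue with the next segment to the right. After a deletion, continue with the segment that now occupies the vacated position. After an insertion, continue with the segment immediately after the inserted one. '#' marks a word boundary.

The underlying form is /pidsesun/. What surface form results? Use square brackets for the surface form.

A Intervocalic Voicing: no change — [pidsesun]
B Final Vowel Lowering: no change — [pidsesun]
C Syncope: [pidsesun] → [pdsesn]
D Regressive Voicing Assimilation: [pdsesn] → [btsesn]
E Vowel Epenthesis: [btsesn] → [btsesan]

[btsesan]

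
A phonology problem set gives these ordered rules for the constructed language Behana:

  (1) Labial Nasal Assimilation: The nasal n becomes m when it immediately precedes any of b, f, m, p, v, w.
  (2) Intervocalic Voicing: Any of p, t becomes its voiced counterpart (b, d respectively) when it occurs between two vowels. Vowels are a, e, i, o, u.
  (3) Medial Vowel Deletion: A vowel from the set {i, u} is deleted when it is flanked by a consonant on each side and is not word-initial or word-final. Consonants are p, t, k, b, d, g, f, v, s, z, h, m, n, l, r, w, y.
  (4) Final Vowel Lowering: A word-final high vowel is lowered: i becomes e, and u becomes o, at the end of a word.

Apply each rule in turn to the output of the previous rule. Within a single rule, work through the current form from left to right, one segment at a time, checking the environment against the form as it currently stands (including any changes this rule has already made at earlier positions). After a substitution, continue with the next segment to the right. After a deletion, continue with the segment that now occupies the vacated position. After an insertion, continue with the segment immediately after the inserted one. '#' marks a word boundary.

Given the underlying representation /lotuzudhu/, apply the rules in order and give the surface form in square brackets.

[lodzdho]

(1) Labial Nasal Assimilation: no change — [lotuzudhu]
(2) Intervocalic Voicing: [lotuzudhu] → [loduzudhu]
(3) Medial Vowel Deletion: [loduzudhu] → [lodzdhu]
(4) Final Vowel Lowering: [lodzdhu] → [lodzdho]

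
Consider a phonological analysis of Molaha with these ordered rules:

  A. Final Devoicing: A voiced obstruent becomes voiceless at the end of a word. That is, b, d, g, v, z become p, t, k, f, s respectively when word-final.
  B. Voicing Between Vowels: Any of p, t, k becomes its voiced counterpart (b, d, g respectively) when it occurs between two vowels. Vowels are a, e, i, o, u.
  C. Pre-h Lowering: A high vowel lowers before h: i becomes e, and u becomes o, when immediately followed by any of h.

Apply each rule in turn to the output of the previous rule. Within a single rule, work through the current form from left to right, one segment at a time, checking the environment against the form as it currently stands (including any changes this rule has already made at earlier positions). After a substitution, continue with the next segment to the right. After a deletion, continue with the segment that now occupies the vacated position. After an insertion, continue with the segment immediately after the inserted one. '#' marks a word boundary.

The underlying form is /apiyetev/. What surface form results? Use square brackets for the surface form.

[abiyedef]

A Final Devoicing: [apiyetev] → [apiyetef]
B Voicing Between Vowels: [apiyetef] → [abiyedef]
C Pre-h Lowering: no change — [abiyedef]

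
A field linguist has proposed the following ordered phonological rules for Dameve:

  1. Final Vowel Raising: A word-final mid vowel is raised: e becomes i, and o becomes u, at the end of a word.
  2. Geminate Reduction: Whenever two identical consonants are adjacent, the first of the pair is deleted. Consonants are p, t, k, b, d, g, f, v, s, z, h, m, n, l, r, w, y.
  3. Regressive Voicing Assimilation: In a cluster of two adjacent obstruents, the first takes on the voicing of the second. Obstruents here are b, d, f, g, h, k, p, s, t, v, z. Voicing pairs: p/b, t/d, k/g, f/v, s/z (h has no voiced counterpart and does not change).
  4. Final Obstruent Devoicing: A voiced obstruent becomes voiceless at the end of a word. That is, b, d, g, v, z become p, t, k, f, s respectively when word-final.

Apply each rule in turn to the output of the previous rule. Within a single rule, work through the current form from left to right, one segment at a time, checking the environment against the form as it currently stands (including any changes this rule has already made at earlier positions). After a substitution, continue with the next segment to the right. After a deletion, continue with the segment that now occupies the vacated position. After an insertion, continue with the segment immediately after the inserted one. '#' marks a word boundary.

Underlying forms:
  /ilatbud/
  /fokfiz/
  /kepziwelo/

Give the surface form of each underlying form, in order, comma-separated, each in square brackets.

[iladbut], [fokfis], [kebziwelu]

/ilatbud/:
  1 Final Vowel Raising: no change — [ilatbud]
  2 Geminate Reduction: no change — [ilatbud]
  3 Regressive Voicing Assimilation: [ilatbud] → [iladbud]
  4 Final Obstruent Devoicing: [iladbud] → [iladbut]
/fokfiz/:
  1 Final Vowel Raising: no change — [fokfiz]
  2 Geminate Reduction: no change — [fokfiz]
  3 Regressive Voicing Assimilation: no change — [fokfiz]
  4 Final Obstruent Devoicing: [fokfiz] → [fokfis]
/kepziwelo/:
  1 Final Vowel Raising: [kepziwelo] → [kepziwelu]
  2 Geminate Reduction: no change — [kepziwelu]
  3 Regressive Voicing Assimilation: [kepziwelu] → [kebziwelu]
  4 Final Obstruent Devoicing: no change — [kebziwelu]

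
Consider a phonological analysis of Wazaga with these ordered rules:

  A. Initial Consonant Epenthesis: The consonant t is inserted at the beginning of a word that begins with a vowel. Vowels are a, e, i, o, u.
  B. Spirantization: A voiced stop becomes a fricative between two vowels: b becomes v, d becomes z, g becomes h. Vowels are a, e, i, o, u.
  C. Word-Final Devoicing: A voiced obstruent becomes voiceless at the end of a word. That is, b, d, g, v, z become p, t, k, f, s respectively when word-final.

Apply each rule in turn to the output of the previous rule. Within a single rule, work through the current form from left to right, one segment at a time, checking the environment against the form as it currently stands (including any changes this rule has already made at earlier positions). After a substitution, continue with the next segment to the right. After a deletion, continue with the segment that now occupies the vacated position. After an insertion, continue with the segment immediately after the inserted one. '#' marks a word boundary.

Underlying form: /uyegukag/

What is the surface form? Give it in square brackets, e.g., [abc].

A Initial Consonant Epenthesis: [uyegukag] → [tuyegukag]
B Spirantization: [tuyegukag] → [tuyehukag]
C Word-Final Devoicing: [tuyehukag] → [tuyehukak]

[tuyehukak]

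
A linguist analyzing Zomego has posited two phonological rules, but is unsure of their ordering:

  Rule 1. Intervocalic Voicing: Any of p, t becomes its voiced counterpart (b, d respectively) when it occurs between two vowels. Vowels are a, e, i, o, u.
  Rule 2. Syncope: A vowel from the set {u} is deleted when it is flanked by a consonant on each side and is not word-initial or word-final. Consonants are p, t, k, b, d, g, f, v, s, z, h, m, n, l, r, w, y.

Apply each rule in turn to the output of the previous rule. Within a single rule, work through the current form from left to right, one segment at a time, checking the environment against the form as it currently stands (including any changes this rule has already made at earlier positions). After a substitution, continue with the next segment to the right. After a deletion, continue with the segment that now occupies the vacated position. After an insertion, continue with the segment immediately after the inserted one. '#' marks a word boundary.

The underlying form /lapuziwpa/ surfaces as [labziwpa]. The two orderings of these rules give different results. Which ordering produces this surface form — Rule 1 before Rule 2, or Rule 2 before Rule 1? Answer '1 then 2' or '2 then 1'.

Order 1 then 2:
  1 Intervocalic Voicing: [lapuziwpa] → [labuziwpa]
  2 Syncope: [labuziwpa] → [labziwpa]
  result: [labziwpa]
Order 2 then 1:
  2 Syncope: [lapuziwpa] → [lapziwpa]
  1 Intervocalic Voicing: no change — [lapziwpa]
  result: [lapziwpa]

1 then 2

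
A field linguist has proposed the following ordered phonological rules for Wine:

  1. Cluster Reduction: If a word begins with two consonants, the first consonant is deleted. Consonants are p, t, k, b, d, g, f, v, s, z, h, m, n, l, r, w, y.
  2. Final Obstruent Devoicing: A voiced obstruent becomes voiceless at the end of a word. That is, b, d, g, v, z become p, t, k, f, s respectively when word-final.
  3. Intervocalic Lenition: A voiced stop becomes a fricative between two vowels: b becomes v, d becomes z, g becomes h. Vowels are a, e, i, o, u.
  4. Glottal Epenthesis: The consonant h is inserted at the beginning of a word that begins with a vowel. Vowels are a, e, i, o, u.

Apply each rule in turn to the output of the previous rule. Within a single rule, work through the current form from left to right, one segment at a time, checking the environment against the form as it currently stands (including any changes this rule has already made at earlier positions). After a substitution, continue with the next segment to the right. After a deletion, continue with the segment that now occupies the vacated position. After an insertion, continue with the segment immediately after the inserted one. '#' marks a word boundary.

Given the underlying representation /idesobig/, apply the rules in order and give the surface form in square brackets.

1 Cluster Reduction: no change — [idesobig]
2 Final Obstruent Devoicing: [idesobig] → [idesobik]
3 Intervocalic Lenition: [idesobik] → [izesovik]
4 Glottal Epenthesis: [izesovik] → [hizesovik]

[hizesovik]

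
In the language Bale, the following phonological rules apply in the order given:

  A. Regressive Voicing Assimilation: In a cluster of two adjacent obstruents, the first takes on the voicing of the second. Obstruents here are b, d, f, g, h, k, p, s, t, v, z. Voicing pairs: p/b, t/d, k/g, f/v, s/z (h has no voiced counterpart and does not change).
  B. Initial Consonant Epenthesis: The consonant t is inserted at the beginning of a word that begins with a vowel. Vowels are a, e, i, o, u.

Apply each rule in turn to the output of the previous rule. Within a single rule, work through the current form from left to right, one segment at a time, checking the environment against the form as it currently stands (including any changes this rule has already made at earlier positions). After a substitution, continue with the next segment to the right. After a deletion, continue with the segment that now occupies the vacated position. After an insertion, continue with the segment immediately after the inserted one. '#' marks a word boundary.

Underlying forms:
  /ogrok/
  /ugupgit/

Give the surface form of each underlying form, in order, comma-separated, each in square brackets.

[togrok], [tugubgit]

/ogrok/:
  A Regressive Voicing Assimilation: no change — [ogrok]
  B Initial Consonant Epenthesis: [ogrok] → [togrok]
/ugupgit/:
  A Regressive Voicing Assimilation: [ugupgit] → [ugubgit]
  B Initial Consonant Epenthesis: [ugubgit] → [tugubgit]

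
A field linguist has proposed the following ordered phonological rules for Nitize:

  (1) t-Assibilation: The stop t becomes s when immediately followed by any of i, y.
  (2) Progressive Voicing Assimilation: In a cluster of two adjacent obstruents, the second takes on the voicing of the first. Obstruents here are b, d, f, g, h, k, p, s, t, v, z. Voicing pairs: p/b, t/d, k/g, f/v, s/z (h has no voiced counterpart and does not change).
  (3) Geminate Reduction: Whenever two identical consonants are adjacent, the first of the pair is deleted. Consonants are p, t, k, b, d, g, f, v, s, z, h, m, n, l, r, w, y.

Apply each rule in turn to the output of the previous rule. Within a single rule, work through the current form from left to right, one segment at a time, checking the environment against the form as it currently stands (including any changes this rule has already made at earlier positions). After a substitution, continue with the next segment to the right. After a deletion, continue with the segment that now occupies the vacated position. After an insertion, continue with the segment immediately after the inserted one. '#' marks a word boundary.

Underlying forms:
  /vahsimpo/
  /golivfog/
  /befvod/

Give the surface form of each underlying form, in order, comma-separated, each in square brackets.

[vahsimpo], [golivog], [befod]

/vahsimpo/:
  (1) t-Assibilation: no change — [vahsimpo]
  (2) Progressive Voicing Assimilation: no change — [vahsimpo]
  (3) Geminate Reduction: no change — [vahsimpo]
/golivfog/:
  (1) t-Assibilation: no change — [golivfog]
  (2) Progressive Voicing Assimilation: [golivfog] → [golivvog]
  (3) Geminate Reduction: [golivvog] → [golivog]
/befvod/:
  (1) t-Assibilation: no change — [befvod]
  (2) Progressive Voicing Assimilation: [befvod] → [beffod]
  (3) Geminate Reduction: [beffod] → [befod]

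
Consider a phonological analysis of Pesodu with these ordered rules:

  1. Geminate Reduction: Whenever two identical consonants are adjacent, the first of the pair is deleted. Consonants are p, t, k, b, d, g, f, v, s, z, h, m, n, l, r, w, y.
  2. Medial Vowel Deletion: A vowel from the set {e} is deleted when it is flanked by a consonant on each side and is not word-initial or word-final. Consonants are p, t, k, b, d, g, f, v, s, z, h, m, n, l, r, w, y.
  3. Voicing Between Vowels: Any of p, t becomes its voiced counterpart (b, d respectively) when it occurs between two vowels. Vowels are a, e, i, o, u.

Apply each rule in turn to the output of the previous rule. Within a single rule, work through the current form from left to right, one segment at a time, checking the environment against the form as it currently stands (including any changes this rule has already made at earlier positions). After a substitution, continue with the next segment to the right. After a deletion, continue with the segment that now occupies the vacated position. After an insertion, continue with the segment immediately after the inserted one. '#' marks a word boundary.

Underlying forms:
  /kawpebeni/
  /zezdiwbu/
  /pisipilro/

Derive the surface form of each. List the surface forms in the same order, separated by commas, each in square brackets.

/kawpebeni/:
  1 Geminate Reduction: no change — [kawpebeni]
  2 Medial Vowel Deletion: [kawpebeni] → [kawpbni]
  3 Voicing Between Vowels: no change — [kawpbni]
/zezdiwbu/:
  1 Geminate Reduction: no change — [zezdiwbu]
  2 Medial Vowel Deletion: [zezdiwbu] → [zzdiwbu]
  3 Voicing Between Vowels: no change — [zzdiwbu]
/pisipilro/:
  1 Geminate Reduction: no change — [pisipilro]
  2 Medial Vowel Deletion: no change — [pisipilro]
  3 Voicing Between Vowels: [pisipilro] → [pisibilro]

[kawpbni], [zzdiwbu], [pisibilro]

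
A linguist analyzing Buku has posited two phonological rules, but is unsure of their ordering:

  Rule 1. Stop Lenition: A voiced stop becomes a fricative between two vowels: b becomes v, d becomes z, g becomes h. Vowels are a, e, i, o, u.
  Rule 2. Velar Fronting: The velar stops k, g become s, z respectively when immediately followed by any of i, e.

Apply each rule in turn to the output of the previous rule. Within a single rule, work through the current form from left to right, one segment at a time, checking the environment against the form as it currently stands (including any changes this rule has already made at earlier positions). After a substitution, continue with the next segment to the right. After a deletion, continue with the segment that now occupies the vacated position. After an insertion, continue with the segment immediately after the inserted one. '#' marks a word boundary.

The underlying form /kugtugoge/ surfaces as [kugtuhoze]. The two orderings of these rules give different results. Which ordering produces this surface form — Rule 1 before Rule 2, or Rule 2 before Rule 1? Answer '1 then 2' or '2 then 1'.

2 then 1

Order 1 then 2:
  1 Stop Lenition: [kugtugoge] → [kugtuhohe]
  2 Velar Fronting: no change — [kugtuhohe]
  result: [kugtuhohe]
Order 2 then 1:
  2 Velar Fronting: [kugtugoge] → [kugtugoze]
  1 Stop Lenition: [kugtugoze] → [kugtuhoze]
  result: [kugtuhoze]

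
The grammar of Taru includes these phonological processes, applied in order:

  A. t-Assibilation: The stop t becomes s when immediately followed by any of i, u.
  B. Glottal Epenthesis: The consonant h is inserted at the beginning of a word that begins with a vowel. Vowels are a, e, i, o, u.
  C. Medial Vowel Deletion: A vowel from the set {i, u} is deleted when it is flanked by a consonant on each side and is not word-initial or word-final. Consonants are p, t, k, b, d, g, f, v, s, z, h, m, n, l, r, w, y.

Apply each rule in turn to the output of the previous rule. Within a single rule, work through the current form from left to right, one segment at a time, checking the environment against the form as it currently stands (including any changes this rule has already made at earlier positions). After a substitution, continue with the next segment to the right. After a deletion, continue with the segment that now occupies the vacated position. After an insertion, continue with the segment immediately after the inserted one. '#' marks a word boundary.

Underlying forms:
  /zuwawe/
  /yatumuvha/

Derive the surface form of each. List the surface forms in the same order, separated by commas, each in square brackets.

/zuwawe/:
  A t-Assibilation: no change — [zuwawe]
  B Glottal Epenthesis: no change — [zuwawe]
  C Medial Vowel Deletion: [zuwawe] → [zwawe]
/yatumuvha/:
  A t-Assibilation: [yatumuvha] → [yasumuvha]
  B Glottal Epenthesis: no change — [yasumuvha]
  C Medial Vowel Deletion: [yasumuvha] → [yasmvha]

[zwawe], [yasmvha]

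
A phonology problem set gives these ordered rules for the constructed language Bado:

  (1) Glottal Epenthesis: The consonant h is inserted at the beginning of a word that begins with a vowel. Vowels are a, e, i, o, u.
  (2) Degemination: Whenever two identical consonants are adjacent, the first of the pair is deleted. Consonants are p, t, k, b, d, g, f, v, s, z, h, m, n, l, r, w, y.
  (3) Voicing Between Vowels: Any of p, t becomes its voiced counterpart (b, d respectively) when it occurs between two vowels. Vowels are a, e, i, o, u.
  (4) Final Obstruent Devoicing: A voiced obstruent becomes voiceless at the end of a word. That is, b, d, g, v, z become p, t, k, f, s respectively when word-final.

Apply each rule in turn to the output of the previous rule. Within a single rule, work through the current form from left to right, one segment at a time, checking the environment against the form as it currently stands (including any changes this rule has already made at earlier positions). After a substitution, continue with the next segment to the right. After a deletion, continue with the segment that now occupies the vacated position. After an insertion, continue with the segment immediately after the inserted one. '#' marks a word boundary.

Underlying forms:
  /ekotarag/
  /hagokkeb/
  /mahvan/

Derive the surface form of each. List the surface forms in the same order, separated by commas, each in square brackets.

[hekodarak], [hagokep], [mahvan]

/ekotarag/:
  (1) Glottal Epenthesis: [ekotarag] → [hekotarag]
  (2) Degemination: no change — [hekotarag]
  (3) Voicing Between Vowels: [hekotarag] → [hekodarag]
  (4) Final Obstruent Devoicing: [hekodarag] → [hekodarak]
/hagokkeb/:
  (1) Glottal Epenthesis: no change — [hagokkeb]
  (2) Degemination: [hagokkeb] → [hagokeb]
  (3) Voicing Between Vowels: no change — [hagokeb]
  (4) Final Obstruent Devoicing: [hagokeb] → [hagokep]
/mahvan/:
  (1) Glottal Epenthesis: no change — [mahvan]
  (2) Degemination: no change — [mahvan]
  (3) Voicing Between Vowels: no change — [mahvan]
  (4) Final Obstruent Devoicing: no change — [mahvan]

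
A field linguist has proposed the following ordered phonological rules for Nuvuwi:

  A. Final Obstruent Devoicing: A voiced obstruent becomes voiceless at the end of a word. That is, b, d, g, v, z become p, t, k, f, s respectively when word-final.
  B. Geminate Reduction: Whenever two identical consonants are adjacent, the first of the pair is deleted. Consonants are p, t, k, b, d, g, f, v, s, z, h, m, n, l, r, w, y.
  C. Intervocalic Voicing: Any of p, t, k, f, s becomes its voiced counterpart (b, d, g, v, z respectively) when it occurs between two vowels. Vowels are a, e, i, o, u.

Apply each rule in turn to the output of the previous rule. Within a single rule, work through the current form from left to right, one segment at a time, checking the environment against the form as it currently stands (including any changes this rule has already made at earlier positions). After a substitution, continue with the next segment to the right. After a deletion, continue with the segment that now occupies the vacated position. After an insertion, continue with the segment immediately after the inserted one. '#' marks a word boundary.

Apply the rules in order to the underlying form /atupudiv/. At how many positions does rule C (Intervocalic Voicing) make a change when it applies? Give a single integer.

A Final Obstruent Devoicing: [atupudiv] → [atupudif]
B Geminate Reduction: no change — [atupudif]
C Intervocalic Voicing: [atupudif] → [adubudif]
Rule C changed 2 position(s).

2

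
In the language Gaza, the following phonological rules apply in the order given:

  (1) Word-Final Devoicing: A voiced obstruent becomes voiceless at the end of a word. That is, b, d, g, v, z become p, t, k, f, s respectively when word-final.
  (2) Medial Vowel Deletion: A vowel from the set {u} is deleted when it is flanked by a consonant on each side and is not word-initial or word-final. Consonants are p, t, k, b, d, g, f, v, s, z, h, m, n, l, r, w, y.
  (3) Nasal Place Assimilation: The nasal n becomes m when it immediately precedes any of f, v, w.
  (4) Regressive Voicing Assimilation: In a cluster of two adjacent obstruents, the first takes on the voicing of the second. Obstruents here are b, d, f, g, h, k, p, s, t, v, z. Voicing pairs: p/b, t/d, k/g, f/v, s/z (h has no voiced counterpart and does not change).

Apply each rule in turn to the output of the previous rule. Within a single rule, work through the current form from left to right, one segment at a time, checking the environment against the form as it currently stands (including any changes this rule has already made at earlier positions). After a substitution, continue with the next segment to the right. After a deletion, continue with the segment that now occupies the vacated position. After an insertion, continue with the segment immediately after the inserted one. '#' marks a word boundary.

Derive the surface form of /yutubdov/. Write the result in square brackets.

[ydbdof]

(1) Word-Final Devoicing: [yutubdov] → [yutubdof]
(2) Medial Vowel Deletion: [yutubdof] → [ytbdof]
(3) Nasal Place Assimilation: no change — [ytbdof]
(4) Regressive Voicing Assimilation: [ytbdof] → [ydbdof]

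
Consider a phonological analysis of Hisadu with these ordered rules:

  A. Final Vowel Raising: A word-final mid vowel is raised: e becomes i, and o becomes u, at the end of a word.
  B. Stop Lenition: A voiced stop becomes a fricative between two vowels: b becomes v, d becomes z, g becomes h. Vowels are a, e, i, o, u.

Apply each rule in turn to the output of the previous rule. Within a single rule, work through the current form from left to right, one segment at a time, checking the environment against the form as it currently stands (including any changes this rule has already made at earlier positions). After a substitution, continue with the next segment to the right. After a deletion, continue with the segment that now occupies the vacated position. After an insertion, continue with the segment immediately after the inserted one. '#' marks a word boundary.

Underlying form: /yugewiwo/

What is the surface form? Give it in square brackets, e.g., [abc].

[yuhewiwu]

A Final Vowel Raising: [yugewiwo] → [yugewiwu]
B Stop Lenition: [yugewiwu] → [yuhewiwu]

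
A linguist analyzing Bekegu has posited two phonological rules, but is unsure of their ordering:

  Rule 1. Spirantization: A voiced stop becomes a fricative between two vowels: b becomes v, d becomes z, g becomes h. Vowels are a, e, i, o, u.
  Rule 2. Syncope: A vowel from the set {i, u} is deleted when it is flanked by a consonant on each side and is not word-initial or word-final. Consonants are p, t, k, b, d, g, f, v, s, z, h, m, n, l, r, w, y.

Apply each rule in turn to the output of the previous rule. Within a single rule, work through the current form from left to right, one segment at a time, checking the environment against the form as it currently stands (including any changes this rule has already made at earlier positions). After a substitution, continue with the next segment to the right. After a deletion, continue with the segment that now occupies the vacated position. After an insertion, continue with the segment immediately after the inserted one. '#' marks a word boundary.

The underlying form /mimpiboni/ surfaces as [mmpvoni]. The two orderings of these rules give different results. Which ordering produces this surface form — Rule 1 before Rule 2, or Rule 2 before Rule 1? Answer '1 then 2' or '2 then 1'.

1 then 2

Order 1 then 2:
  1 Spirantization: [mimpiboni] → [mimpivoni]
  2 Syncope: [mimpivoni] → [mmpvoni]
  result: [mmpvoni]
Order 2 then 1:
  2 Syncope: [mimpiboni] → [mmpboni]
  1 Spirantization: no change — [mmpboni]
  result: [mmpboni]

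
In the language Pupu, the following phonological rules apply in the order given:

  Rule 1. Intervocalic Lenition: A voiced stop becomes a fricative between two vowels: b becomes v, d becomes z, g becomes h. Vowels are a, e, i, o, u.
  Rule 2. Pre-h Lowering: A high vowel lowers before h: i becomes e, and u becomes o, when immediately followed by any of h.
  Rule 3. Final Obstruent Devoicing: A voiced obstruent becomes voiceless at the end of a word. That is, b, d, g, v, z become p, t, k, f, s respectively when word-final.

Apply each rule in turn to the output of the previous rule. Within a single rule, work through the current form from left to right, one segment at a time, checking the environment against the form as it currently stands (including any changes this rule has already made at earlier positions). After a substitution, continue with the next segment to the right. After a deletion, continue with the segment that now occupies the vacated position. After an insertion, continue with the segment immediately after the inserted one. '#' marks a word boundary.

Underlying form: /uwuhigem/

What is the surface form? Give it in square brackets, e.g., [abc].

[uwohehem]

Rule 1 Intervocalic Lenition: [uwuhigem] → [uwuhihem]
Rule 2 Pre-h Lowering: [uwuhihem] → [uwohehem]
Rule 3 Final Obstruent Devoicing: no change — [uwohehem]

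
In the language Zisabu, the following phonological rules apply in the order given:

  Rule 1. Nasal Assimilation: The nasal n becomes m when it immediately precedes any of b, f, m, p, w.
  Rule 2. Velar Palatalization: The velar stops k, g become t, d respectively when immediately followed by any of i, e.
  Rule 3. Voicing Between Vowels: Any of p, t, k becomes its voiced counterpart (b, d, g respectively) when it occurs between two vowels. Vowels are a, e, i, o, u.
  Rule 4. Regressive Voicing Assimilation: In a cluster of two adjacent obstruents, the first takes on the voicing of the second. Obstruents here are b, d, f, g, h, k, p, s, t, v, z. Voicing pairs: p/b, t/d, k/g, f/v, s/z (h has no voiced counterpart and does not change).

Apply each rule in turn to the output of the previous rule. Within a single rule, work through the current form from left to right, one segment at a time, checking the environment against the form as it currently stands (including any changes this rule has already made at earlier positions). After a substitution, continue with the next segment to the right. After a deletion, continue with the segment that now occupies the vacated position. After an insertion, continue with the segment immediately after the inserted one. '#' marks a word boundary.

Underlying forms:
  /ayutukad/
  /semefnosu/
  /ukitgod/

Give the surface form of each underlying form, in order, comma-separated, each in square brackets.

/ayutukad/:
  Rule 1 Nasal Assimilation: no change — [ayutukad]
  Rule 2 Velar Palatalization: no change — [ayutukad]
  Rule 3 Voicing Between Vowels: [ayutukad] → [ayudugad]
  Rule 4 Regressive Voicing Assimilation: no change — [ayudugad]
/semefnosu/:
  Rule 1 Nasal Assimilation: no change — [semefnosu]
  Rule 2 Velar Palatalization: no change — [semefnosu]
  Rule 3 Voicing Between Vowels: no change — [semefnosu]
  Rule 4 Regressive Voicing Assimilation: no change — [semefnosu]
/ukitgod/:
  Rule 1 Nasal Assimilation: no change — [ukitgod]
  Rule 2 Velar Palatalization: [ukitgod] → [utitgod]
  Rule 3 Voicing Between Vowels: [utitgod] → [uditgod]
  Rule 4 Regressive Voicing Assimilation: [uditgod] → [udidgod]

[ayudugad], [semefnosu], [udidgod]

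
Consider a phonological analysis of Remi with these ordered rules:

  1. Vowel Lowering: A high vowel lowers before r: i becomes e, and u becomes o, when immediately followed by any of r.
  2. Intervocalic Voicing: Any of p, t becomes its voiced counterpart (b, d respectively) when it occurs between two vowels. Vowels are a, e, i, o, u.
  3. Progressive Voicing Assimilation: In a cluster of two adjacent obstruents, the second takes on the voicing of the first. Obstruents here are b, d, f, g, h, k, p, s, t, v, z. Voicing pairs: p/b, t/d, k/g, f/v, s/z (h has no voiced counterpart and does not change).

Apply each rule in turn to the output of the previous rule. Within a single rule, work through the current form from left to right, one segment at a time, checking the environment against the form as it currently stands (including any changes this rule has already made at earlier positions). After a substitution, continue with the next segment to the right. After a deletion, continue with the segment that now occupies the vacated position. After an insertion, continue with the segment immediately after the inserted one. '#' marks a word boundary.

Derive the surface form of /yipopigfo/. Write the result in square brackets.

[yibobigvo]

1 Vowel Lowering: no change — [yipopigfo]
2 Intervocalic Voicing: [yipopigfo] → [yibobigfo]
3 Progressive Voicing Assimilation: [yibobigfo] → [yibobigvo]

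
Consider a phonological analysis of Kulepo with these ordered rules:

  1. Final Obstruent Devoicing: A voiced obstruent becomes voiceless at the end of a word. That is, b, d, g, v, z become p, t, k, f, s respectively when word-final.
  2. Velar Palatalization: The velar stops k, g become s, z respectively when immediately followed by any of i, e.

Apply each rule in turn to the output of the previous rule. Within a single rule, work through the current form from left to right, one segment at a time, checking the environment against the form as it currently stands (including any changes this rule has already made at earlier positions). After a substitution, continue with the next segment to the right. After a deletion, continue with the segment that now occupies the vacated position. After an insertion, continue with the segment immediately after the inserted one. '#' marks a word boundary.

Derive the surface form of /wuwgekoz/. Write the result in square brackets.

[wuwzekos]

1 Final Obstruent Devoicing: [wuwgekoz] → [wuwgekos]
2 Velar Palatalization: [wuwgekos] → [wuwzekos]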